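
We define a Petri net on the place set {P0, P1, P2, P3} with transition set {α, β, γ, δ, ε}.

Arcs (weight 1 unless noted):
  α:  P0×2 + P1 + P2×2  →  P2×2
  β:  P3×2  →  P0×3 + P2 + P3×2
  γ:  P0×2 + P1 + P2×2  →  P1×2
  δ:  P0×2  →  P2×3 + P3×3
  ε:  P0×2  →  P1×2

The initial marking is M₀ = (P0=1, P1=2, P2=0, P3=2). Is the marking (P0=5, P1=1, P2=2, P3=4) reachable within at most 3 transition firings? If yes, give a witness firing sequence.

NO — not reachable within 3 firings

depth 0: 1 marking
depth 1: 2 markings reached so far
depth 2: 5 markings reached so far
depth 3: 15 markings reached so far
target is not among the 15 markings reachable within 3 steps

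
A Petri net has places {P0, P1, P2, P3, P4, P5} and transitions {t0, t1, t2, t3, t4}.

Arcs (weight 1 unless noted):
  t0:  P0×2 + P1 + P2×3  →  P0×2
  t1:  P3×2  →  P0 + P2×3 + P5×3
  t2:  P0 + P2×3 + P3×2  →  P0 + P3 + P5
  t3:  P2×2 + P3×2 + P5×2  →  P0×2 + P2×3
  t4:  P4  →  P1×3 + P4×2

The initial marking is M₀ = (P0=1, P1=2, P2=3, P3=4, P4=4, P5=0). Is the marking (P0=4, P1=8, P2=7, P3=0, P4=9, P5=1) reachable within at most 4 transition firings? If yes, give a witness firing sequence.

NO — not reachable within 4 firings

depth 0: 1 marking
depth 1: 4 markings reached so far
depth 2: 11 markings reached so far
depth 3: 22 markings reached so far
depth 4: 35 markings reached so far
target is not among the 35 markings reachable within 4 steps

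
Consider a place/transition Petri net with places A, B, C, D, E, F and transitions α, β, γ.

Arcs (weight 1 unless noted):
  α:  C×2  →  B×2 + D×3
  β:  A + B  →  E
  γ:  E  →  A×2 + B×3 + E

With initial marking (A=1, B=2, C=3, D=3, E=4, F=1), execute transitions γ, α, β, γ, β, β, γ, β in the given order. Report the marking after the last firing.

(A=3, B=9, C=1, D=6, E=8, F=1)

step 1: fire γ:  (A=1, B=2, C=3, D=3, E=4, F=1) → (A=3, B=5, C=3, D=3, E=4, F=1)
step 2: fire α:  (A=3, B=5, C=3, D=3, E=4, F=1) → (A=3, B=7, C=1, D=6, E=4, F=1)
step 3: fire β:  (A=3, B=7, C=1, D=6, E=4, F=1) → (A=2, B=6, C=1, D=6, E=5, F=1)
step 4: fire γ:  (A=2, B=6, C=1, D=6, E=5, F=1) → (A=4, B=9, C=1, D=6, E=5, F=1)
step 5: fire β:  (A=4, B=9, C=1, D=6, E=5, F=1) → (A=3, B=8, C=1, D=6, E=6, F=1)
step 6: fire β:  (A=3, B=8, C=1, D=6, E=6, F=1) → (A=2, B=7, C=1, D=6, E=7, F=1)
step 7: fire γ:  (A=2, B=7, C=1, D=6, E=7, F=1) → (A=4, B=10, C=1, D=6, E=7, F=1)
step 8: fire β:  (A=4, B=10, C=1, D=6, E=7, F=1) → (A=3, B=9, C=1, D=6, E=8, F=1)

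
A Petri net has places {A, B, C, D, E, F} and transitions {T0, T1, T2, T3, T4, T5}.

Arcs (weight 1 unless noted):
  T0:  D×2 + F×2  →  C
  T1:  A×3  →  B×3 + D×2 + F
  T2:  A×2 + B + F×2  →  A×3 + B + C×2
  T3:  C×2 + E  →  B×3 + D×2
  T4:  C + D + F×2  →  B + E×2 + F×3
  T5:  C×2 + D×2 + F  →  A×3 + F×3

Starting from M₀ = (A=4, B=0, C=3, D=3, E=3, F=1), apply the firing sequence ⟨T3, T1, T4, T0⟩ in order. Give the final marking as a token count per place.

(A=1, B=7, C=1, D=4, E=4, F=1)

step 1: fire T3:  (A=4, B=0, C=3, D=3, E=3, F=1) → (A=4, B=3, C=1, D=5, E=2, F=1)
step 2: fire T1:  (A=4, B=3, C=1, D=5, E=2, F=1) → (A=1, B=6, C=1, D=7, E=2, F=2)
step 3: fire T4:  (A=1, B=6, C=1, D=7, E=2, F=2) → (A=1, B=7, C=0, D=6, E=4, F=3)
step 4: fire T0:  (A=1, B=7, C=0, D=6, E=4, F=3) → (A=1, B=7, C=1, D=4, E=4, F=1)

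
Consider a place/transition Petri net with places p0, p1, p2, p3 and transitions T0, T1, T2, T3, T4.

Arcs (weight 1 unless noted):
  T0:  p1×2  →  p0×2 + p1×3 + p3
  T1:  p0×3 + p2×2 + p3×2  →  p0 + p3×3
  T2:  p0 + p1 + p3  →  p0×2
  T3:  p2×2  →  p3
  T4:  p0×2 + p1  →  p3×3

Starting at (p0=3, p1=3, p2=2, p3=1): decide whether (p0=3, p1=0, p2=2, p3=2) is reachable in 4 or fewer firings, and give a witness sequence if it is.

step 1: fire T2:  (p0=3, p1=3, p2=2, p3=1) → (p0=4, p1=2, p2=2, p3=0)
step 2: fire T4:  (p0=4, p1=2, p2=2, p3=0) → (p0=2, p1=1, p2=2, p3=3)
step 3: fire T2:  (p0=2, p1=1, p2=2, p3=3) → (p0=3, p1=0, p2=2, p3=2)

YES — reachable via ⟨T2, T4, T2⟩ (3 firings)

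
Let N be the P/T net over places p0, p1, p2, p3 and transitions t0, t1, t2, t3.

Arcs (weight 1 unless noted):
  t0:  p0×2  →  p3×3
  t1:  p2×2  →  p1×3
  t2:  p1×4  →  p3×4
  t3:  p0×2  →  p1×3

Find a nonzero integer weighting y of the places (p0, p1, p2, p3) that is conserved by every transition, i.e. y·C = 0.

Incidence matrix C (rows=places, cols=transitions):
       t0   t1   t2   t3
   p0  -2    0    0   -2
   p1   0    3   -4    3
   p2   0   -2    0    0
   p3   3    0    4    0

Candidate y = [3, 2, 3, 2]; check y·C column-wise:
  col t0: 3·-2 + 2·0 + 3·0 + 2·3 = 0
  col t1: 3·0 + 2·3 + 3·-2 + 2·0 = 0
  col t2: 3·0 + 2·-4 + 3·0 + 2·4 = 0
  col t3: 3·-2 + 2·3 + 3·0 + 2·0 = 0

y = (p0:3, p1:2, p2:3, p3:2)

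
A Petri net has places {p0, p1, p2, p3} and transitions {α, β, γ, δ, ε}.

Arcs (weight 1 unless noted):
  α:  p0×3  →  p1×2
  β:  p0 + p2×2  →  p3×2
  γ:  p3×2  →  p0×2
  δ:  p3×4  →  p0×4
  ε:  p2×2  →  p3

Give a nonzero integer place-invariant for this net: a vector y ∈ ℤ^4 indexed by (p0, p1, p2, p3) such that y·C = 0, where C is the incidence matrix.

y = (p0:2, p1:3, p2:1, p3:2)

Incidence matrix C (rows=places, cols=transitions):
        α    β    γ    δ    ε
   p0  -3   -1    2    4    0
   p1   2    0    0    0    0
   p2   0   -2    0    0   -2
   p3   0    2   -2   -4    1

Candidate y = [2, 3, 1, 2]; check y·C column-wise:
  col α: 2·-3 + 3·2 + 1·0 + 2·0 = 0
  col β: 2·-1 + 3·0 + 1·-2 + 2·2 = 0
  col γ: 2·2 + 3·0 + 1·0 + 2·-2 = 0
  col δ: 2·4 + 3·0 + 1·0 + 2·-4 = 0
  col ε: 2·0 + 3·0 + 1·-2 + 2·1 = 0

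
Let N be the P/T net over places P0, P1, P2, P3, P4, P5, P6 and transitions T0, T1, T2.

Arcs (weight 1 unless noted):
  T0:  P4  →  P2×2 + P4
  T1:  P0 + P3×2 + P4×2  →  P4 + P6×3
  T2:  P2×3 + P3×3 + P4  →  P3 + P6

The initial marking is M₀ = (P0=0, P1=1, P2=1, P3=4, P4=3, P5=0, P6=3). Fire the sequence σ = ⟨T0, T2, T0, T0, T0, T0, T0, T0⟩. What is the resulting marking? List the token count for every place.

step 1: fire T0:  (P0=0, P1=1, P2=1, P3=4, P4=3, P5=0, P6=3) → (P0=0, P1=1, P2=3, P3=4, P4=3, P5=0, P6=3)
step 2: fire T2:  (P0=0, P1=1, P2=3, P3=4, P4=3, P5=0, P6=3) → (P0=0, P1=1, P2=0, P3=2, P4=2, P5=0, P6=4)
step 3: fire T0:  (P0=0, P1=1, P2=0, P3=2, P4=2, P5=0, P6=4) → (P0=0, P1=1, P2=2, P3=2, P4=2, P5=0, P6=4)
step 4: fire T0:  (P0=0, P1=1, P2=2, P3=2, P4=2, P5=0, P6=4) → (P0=0, P1=1, P2=4, P3=2, P4=2, P5=0, P6=4)
step 5: fire T0:  (P0=0, P1=1, P2=4, P3=2, P4=2, P5=0, P6=4) → (P0=0, P1=1, P2=6, P3=2, P4=2, P5=0, P6=4)
step 6: fire T0:  (P0=0, P1=1, P2=6, P3=2, P4=2, P5=0, P6=4) → (P0=0, P1=1, P2=8, P3=2, P4=2, P5=0, P6=4)
step 7: fire T0:  (P0=0, P1=1, P2=8, P3=2, P4=2, P5=0, P6=4) → (P0=0, P1=1, P2=10, P3=2, P4=2, P5=0, P6=4)
step 8: fire T0:  (P0=0, P1=1, P2=10, P3=2, P4=2, P5=0, P6=4) → (P0=0, P1=1, P2=12, P3=2, P4=2, P5=0, P6=4)

(P0=0, P1=1, P2=12, P3=2, P4=2, P5=0, P6=4)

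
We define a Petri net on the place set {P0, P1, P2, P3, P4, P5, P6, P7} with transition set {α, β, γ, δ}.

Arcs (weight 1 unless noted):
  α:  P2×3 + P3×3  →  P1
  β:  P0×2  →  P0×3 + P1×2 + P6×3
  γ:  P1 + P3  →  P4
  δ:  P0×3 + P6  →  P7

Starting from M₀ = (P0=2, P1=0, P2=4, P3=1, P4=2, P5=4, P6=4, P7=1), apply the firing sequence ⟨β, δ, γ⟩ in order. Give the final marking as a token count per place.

(P0=0, P1=1, P2=4, P3=0, P4=3, P5=4, P6=6, P7=2)

step 1: fire β:  (P0=2, P1=0, P2=4, P3=1, P4=2, P5=4, P6=4, P7=1) → (P0=3, P1=2, P2=4, P3=1, P4=2, P5=4, P6=7, P7=1)
step 2: fire δ:  (P0=3, P1=2, P2=4, P3=1, P4=2, P5=4, P6=7, P7=1) → (P0=0, P1=2, P2=4, P3=1, P4=2, P5=4, P6=6, P7=2)
step 3: fire γ:  (P0=0, P1=2, P2=4, P3=1, P4=2, P5=4, P6=6, P7=2) → (P0=0, P1=1, P2=4, P3=0, P4=3, P5=4, P6=6, P7=2)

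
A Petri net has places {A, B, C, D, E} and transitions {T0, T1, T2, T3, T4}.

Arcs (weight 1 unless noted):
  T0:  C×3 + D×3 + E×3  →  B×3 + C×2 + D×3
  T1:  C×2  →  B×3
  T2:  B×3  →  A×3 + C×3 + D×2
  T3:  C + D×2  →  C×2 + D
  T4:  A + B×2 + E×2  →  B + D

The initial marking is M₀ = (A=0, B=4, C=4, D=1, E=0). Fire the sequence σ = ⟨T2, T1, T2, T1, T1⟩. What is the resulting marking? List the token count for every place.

step 1: fire T2:  (A=0, B=4, C=4, D=1, E=0) → (A=3, B=1, C=7, D=3, E=0)
step 2: fire T1:  (A=3, B=1, C=7, D=3, E=0) → (A=3, B=4, C=5, D=3, E=0)
step 3: fire T2:  (A=3, B=4, C=5, D=3, E=0) → (A=6, B=1, C=8, D=5, E=0)
step 4: fire T1:  (A=6, B=1, C=8, D=5, E=0) → (A=6, B=4, C=6, D=5, E=0)
step 5: fire T1:  (A=6, B=4, C=6, D=5, E=0) → (A=6, B=7, C=4, D=5, E=0)

(A=6, B=7, C=4, D=5, E=0)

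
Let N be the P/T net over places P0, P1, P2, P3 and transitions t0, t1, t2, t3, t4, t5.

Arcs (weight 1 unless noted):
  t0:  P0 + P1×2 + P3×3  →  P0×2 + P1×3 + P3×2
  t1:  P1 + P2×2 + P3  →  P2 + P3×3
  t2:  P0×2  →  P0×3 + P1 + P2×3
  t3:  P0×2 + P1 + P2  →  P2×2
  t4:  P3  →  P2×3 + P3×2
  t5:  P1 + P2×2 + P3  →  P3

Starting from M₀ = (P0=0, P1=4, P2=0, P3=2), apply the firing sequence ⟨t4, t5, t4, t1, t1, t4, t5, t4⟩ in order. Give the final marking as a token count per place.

(P0=0, P1=0, P2=6, P3=10)

step 1: fire t4:  (P0=0, P1=4, P2=0, P3=2) → (P0=0, P1=4, P2=3, P3=3)
step 2: fire t5:  (P0=0, P1=4, P2=3, P3=3) → (P0=0, P1=3, P2=1, P3=3)
step 3: fire t4:  (P0=0, P1=3, P2=1, P3=3) → (P0=0, P1=3, P2=4, P3=4)
step 4: fire t1:  (P0=0, P1=3, P2=4, P3=4) → (P0=0, P1=2, P2=3, P3=6)
step 5: fire t1:  (P0=0, P1=2, P2=3, P3=6) → (P0=0, P1=1, P2=2, P3=8)
step 6: fire t4:  (P0=0, P1=1, P2=2, P3=8) → (P0=0, P1=1, P2=5, P3=9)
step 7: fire t5:  (P0=0, P1=1, P2=5, P3=9) → (P0=0, P1=0, P2=3, P3=9)
step 8: fire t4:  (P0=0, P1=0, P2=3, P3=9) → (P0=0, P1=0, P2=6, P3=10)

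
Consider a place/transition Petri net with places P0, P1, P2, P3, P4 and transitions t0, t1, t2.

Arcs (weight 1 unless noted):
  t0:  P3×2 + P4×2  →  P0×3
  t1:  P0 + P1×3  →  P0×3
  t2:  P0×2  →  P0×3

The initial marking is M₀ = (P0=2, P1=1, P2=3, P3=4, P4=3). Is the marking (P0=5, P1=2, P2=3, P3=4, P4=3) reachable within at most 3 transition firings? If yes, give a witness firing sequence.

NO — not reachable within 3 firings

depth 0: 1 marking
depth 1: 3 markings reached so far
depth 2: 5 markings reached so far
depth 3: 7 markings reached so far
target is not among the 7 markings reachable within 3 steps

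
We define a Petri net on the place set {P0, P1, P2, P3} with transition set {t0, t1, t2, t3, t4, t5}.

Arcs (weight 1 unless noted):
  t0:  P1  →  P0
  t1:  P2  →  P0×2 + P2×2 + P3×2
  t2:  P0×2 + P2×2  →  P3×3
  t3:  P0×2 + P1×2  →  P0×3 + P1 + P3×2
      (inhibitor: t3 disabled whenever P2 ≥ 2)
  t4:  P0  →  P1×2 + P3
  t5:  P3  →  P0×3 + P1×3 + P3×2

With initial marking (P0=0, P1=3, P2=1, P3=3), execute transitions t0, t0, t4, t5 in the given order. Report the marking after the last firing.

(P0=4, P1=6, P2=1, P3=5)

step 1: fire t0:  (P0=0, P1=3, P2=1, P3=3) → (P0=1, P1=2, P2=1, P3=3)
step 2: fire t0:  (P0=1, P1=2, P2=1, P3=3) → (P0=2, P1=1, P2=1, P3=3)
step 3: fire t4:  (P0=2, P1=1, P2=1, P3=3) → (P0=1, P1=3, P2=1, P3=4)
step 4: fire t5:  (P0=1, P1=3, P2=1, P3=4) → (P0=4, P1=6, P2=1, P3=5)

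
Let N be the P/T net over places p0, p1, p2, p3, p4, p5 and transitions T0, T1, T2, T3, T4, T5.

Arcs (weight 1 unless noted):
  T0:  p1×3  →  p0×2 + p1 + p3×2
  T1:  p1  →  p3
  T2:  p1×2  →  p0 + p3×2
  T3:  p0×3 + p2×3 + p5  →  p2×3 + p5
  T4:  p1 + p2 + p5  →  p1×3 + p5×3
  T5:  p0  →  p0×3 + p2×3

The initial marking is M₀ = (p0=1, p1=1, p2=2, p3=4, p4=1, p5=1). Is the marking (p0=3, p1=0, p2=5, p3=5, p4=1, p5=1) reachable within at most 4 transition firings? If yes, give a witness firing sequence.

YES — reachable via ⟨T1, T5⟩ (2 firings)

step 1: fire T1:  (p0=1, p1=1, p2=2, p3=4, p4=1, p5=1) → (p0=1, p1=0, p2=2, p3=5, p4=1, p5=1)
step 2: fire T5:  (p0=1, p1=0, p2=2, p3=5, p4=1, p5=1) → (p0=3, p1=0, p2=5, p3=5, p4=1, p5=1)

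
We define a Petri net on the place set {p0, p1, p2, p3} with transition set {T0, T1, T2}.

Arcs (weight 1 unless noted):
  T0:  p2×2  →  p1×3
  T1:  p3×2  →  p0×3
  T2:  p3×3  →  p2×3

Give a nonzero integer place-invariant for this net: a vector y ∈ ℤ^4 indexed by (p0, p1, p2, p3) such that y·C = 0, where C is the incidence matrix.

y = (p0:2, p1:2, p2:3, p3:3)

Incidence matrix C (rows=places, cols=transitions):
       T0   T1   T2
   p0   0    3    0
   p1   3    0    0
   p2  -2    0    3
   p3   0   -2   -3

Candidate y = [2, 2, 3, 3]; check y·C column-wise:
  col T0: 2·0 + 2·3 + 3·-2 + 3·0 = 0
  col T1: 2·3 + 2·0 + 3·0 + 3·-2 = 0
  col T2: 2·0 + 2·0 + 3·3 + 3·-3 = 0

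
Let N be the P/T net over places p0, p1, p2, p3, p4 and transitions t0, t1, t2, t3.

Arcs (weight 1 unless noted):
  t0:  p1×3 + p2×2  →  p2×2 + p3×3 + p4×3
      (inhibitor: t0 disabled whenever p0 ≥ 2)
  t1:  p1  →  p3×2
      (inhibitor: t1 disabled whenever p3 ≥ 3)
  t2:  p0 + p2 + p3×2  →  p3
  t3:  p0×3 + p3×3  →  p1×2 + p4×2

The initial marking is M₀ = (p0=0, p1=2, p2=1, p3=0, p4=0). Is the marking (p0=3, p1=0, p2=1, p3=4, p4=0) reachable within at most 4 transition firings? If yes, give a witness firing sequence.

NO — not reachable within 4 firings

depth 0: 1 marking
depth 1: 2 markings reached so far
depth 2: 3 markings reached so far
depth 3: 3 markings reached so far
(frontier empty at depth 3; search complete)
target is not among the 3 markings reachable within 4 steps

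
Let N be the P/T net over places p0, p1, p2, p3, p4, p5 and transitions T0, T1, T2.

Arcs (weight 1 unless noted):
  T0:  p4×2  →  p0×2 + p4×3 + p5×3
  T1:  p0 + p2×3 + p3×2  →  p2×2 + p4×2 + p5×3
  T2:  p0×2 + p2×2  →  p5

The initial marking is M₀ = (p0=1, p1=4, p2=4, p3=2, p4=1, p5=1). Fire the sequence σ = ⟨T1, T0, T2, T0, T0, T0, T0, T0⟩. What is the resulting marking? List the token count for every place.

(p0=10, p1=4, p2=1, p3=0, p4=9, p5=23)

step 1: fire T1:  (p0=1, p1=4, p2=4, p3=2, p4=1, p5=1) → (p0=0, p1=4, p2=3, p3=0, p4=3, p5=4)
step 2: fire T0:  (p0=0, p1=4, p2=3, p3=0, p4=3, p5=4) → (p0=2, p1=4, p2=3, p3=0, p4=4, p5=7)
step 3: fire T2:  (p0=2, p1=4, p2=3, p3=0, p4=4, p5=7) → (p0=0, p1=4, p2=1, p3=0, p4=4, p5=8)
step 4: fire T0:  (p0=0, p1=4, p2=1, p3=0, p4=4, p5=8) → (p0=2, p1=4, p2=1, p3=0, p4=5, p5=11)
step 5: fire T0:  (p0=2, p1=4, p2=1, p3=0, p4=5, p5=11) → (p0=4, p1=4, p2=1, p3=0, p4=6, p5=14)
step 6: fire T0:  (p0=4, p1=4, p2=1, p3=0, p4=6, p5=14) → (p0=6, p1=4, p2=1, p3=0, p4=7, p5=17)
step 7: fire T0:  (p0=6, p1=4, p2=1, p3=0, p4=7, p5=17) → (p0=8, p1=4, p2=1, p3=0, p4=8, p5=20)
step 8: fire T0:  (p0=8, p1=4, p2=1, p3=0, p4=8, p5=20) → (p0=10, p1=4, p2=1, p3=0, p4=9, p5=23)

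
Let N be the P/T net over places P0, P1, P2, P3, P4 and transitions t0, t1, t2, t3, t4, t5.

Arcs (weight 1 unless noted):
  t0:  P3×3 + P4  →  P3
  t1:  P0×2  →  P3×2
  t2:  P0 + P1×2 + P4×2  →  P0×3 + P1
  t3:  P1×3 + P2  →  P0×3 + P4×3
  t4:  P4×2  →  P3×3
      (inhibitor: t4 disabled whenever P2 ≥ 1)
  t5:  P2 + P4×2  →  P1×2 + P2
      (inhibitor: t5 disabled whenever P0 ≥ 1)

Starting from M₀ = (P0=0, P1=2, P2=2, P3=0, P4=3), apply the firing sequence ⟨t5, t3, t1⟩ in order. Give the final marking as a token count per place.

step 1: fire t5:  (P0=0, P1=2, P2=2, P3=0, P4=3) → (P0=0, P1=4, P2=2, P3=0, P4=1)
step 2: fire t3:  (P0=0, P1=4, P2=2, P3=0, P4=1) → (P0=3, P1=1, P2=1, P3=0, P4=4)
step 3: fire t1:  (P0=3, P1=1, P2=1, P3=0, P4=4) → (P0=1, P1=1, P2=1, P3=2, P4=4)

(P0=1, P1=1, P2=1, P3=2, P4=4)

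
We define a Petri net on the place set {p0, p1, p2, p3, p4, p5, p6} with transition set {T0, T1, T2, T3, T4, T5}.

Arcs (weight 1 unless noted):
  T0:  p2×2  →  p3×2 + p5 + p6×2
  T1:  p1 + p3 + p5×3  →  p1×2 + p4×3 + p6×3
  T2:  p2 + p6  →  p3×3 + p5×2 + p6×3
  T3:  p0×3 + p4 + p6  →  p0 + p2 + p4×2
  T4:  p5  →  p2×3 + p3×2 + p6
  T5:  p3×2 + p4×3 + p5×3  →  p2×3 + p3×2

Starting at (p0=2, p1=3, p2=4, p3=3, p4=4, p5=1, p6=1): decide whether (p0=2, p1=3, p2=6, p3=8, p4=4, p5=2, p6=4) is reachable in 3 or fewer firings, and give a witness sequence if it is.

YES — reachable via ⟨T2, T4⟩ (2 firings)

step 1: fire T2:  (p0=2, p1=3, p2=4, p3=3, p4=4, p5=1, p6=1) → (p0=2, p1=3, p2=3, p3=6, p4=4, p5=3, p6=3)
step 2: fire T4:  (p0=2, p1=3, p2=3, p3=6, p4=4, p5=3, p6=3) → (p0=2, p1=3, p2=6, p3=8, p4=4, p5=2, p6=4)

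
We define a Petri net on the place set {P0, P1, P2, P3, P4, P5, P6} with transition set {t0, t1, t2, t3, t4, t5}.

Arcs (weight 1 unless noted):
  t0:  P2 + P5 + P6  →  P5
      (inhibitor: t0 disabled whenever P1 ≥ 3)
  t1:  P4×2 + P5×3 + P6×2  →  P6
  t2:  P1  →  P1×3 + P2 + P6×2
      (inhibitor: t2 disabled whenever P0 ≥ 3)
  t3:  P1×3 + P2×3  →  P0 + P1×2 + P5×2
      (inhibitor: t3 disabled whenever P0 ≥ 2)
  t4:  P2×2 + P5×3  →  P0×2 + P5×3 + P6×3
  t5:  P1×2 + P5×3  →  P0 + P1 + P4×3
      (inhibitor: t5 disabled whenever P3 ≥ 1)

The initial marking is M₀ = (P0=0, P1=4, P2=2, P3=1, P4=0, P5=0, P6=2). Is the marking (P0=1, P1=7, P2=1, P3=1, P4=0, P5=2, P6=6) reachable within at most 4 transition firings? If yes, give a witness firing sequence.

YES — reachable via ⟨t2, t2, t3⟩ (3 firings)

step 1: fire t2:  (P0=0, P1=4, P2=2, P3=1, P4=0, P5=0, P6=2) → (P0=0, P1=6, P2=3, P3=1, P4=0, P5=0, P6=4)
step 2: fire t2:  (P0=0, P1=6, P2=3, P3=1, P4=0, P5=0, P6=4) → (P0=0, P1=8, P2=4, P3=1, P4=0, P5=0, P6=6)
step 3: fire t3:  (P0=0, P1=8, P2=4, P3=1, P4=0, P5=0, P6=6) → (P0=1, P1=7, P2=1, P3=1, P4=0, P5=2, P6=6)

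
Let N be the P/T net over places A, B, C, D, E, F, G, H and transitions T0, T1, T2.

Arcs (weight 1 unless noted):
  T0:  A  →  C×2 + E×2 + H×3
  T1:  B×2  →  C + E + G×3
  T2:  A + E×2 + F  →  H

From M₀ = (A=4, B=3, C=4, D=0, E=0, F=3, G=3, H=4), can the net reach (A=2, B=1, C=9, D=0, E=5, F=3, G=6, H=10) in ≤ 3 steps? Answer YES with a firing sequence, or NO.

step 1: fire T0:  (A=4, B=3, C=4, D=0, E=0, F=3, G=3, H=4) → (A=3, B=3, C=6, D=0, E=2, F=3, G=3, H=7)
step 2: fire T0:  (A=3, B=3, C=6, D=0, E=2, F=3, G=3, H=7) → (A=2, B=3, C=8, D=0, E=4, F=3, G=3, H=10)
step 3: fire T1:  (A=2, B=3, C=8, D=0, E=4, F=3, G=3, H=10) → (A=2, B=1, C=9, D=0, E=5, F=3, G=6, H=10)

YES — reachable via ⟨T0, T0, T1⟩ (3 firings)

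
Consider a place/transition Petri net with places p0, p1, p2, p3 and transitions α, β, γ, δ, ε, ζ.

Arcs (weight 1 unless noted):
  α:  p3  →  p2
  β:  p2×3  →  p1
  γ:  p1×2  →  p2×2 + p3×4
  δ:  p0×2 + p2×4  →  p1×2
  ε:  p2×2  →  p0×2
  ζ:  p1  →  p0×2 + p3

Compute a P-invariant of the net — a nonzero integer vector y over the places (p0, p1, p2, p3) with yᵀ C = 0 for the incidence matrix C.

y = (p0:1, p1:3, p2:1, p3:1)

Incidence matrix C (rows=places, cols=transitions):
        α    β    γ    δ    ε    ζ
   p0   0    0    0   -2    2    2
   p1   0    1   -2    2    0   -1
   p2   1   -3    2   -4   -2    0
   p3  -1    0    4    0    0    1

Candidate y = [1, 3, 1, 1]; check y·C column-wise:
  col α: 1·0 + 3·0 + 1·1 + 1·-1 = 0
  col β: 1·0 + 3·1 + 1·-3 + 1·0 = 0
  col γ: 1·0 + 3·-2 + 1·2 + 1·4 = 0
  col δ: 1·-2 + 3·2 + 1·-4 + 1·0 = 0
  col ε: 1·2 + 3·0 + 1·-2 + 1·0 = 0
  col ζ: 1·2 + 3·-1 + 1·0 + 1·1 = 0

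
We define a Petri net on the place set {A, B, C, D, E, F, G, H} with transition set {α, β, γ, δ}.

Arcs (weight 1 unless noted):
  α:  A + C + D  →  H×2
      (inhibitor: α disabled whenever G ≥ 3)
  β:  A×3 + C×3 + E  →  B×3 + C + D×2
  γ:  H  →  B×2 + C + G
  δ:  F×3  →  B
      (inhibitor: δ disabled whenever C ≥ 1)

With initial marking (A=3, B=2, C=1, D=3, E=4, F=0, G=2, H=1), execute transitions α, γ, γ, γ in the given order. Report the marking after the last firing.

step 1: fire α:  (A=3, B=2, C=1, D=3, E=4, F=0, G=2, H=1) → (A=2, B=2, C=0, D=2, E=4, F=0, G=2, H=3)
step 2: fire γ:  (A=2, B=2, C=0, D=2, E=4, F=0, G=2, H=3) → (A=2, B=4, C=1, D=2, E=4, F=0, G=3, H=2)
step 3: fire γ:  (A=2, B=4, C=1, D=2, E=4, F=0, G=3, H=2) → (A=2, B=6, C=2, D=2, E=4, F=0, G=4, H=1)
step 4: fire γ:  (A=2, B=6, C=2, D=2, E=4, F=0, G=4, H=1) → (A=2, B=8, C=3, D=2, E=4, F=0, G=5, H=0)

(A=2, B=8, C=3, D=2, E=4, F=0, G=5, H=0)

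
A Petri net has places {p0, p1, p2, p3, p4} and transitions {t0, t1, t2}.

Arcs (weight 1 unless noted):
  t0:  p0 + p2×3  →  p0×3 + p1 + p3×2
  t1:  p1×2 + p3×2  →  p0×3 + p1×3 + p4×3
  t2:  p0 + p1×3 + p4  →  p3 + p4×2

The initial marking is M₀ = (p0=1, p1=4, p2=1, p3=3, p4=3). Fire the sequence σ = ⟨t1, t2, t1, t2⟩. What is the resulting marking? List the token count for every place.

step 1: fire t1:  (p0=1, p1=4, p2=1, p3=3, p4=3) → (p0=4, p1=5, p2=1, p3=1, p4=6)
step 2: fire t2:  (p0=4, p1=5, p2=1, p3=1, p4=6) → (p0=3, p1=2, p2=1, p3=2, p4=7)
step 3: fire t1:  (p0=3, p1=2, p2=1, p3=2, p4=7) → (p0=6, p1=3, p2=1, p3=0, p4=10)
step 4: fire t2:  (p0=6, p1=3, p2=1, p3=0, p4=10) → (p0=5, p1=0, p2=1, p3=1, p4=11)

(p0=5, p1=0, p2=1, p3=1, p4=11)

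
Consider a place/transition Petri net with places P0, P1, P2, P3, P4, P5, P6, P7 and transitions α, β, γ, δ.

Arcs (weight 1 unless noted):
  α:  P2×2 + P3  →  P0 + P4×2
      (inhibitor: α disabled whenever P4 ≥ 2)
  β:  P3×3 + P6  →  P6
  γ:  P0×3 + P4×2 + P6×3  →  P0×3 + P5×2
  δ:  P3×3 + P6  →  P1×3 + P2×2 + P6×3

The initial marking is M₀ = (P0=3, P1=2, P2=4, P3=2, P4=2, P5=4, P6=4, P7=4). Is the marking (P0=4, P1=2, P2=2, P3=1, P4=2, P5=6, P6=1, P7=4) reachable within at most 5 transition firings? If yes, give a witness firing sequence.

step 1: fire γ:  (P0=3, P1=2, P2=4, P3=2, P4=2, P5=4, P6=4, P7=4) → (P0=3, P1=2, P2=4, P3=2, P4=0, P5=6, P6=1, P7=4)
step 2: fire α:  (P0=3, P1=2, P2=4, P3=2, P4=0, P5=6, P6=1, P7=4) → (P0=4, P1=2, P2=2, P3=1, P4=2, P5=6, P6=1, P7=4)

YES — reachable via ⟨γ, α⟩ (2 firings)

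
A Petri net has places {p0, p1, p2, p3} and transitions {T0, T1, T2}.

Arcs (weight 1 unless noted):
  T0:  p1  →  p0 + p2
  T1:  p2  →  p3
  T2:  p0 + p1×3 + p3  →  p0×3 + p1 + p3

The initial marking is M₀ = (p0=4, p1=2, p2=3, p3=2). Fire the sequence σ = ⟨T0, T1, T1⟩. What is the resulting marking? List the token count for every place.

step 1: fire T0:  (p0=4, p1=2, p2=3, p3=2) → (p0=5, p1=1, p2=4, p3=2)
step 2: fire T1:  (p0=5, p1=1, p2=4, p3=2) → (p0=5, p1=1, p2=3, p3=3)
step 3: fire T1:  (p0=5, p1=1, p2=3, p3=3) → (p0=5, p1=1, p2=2, p3=4)

(p0=5, p1=1, p2=2, p3=4)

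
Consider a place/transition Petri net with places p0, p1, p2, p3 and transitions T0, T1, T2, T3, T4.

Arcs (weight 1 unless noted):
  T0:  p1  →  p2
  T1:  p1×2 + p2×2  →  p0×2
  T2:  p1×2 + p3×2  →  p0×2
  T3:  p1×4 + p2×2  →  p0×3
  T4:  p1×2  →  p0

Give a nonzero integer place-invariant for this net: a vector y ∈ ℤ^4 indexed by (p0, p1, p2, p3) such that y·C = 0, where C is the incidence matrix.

y = (p0:2, p1:1, p2:1, p3:1)

Incidence matrix C (rows=places, cols=transitions):
       T0   T1   T2   T3   T4
   p0   0    2    2    3    1
   p1  -1   -2   -2   -4   -2
   p2   1   -2    0   -2    0
   p3   0    0   -2    0    0

Candidate y = [2, 1, 1, 1]; check y·C column-wise:
  col T0: 2·0 + 1·-1 + 1·1 + 1·0 = 0
  col T1: 2·2 + 1·-2 + 1·-2 + 1·0 = 0
  col T2: 2·2 + 1·-2 + 1·0 + 1·-2 = 0
  col T3: 2·3 + 1·-4 + 1·-2 + 1·0 = 0
  col T4: 2·1 + 1·-2 + 1·0 + 1·0 = 0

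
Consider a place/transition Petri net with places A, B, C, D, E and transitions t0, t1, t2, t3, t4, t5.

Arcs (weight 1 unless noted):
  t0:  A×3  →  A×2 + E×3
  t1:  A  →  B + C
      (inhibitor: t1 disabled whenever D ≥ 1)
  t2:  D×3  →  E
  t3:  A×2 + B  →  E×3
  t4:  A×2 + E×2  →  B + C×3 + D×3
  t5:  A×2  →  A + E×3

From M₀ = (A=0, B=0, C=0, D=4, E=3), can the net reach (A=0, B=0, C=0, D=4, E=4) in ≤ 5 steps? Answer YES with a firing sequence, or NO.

NO — not reachable within 5 firings

depth 0: 1 marking
depth 1: 2 markings reached so far
depth 2: 2 markings reached so far
(frontier empty at depth 2; search complete)
target is not among the 2 markings reachable within 5 steps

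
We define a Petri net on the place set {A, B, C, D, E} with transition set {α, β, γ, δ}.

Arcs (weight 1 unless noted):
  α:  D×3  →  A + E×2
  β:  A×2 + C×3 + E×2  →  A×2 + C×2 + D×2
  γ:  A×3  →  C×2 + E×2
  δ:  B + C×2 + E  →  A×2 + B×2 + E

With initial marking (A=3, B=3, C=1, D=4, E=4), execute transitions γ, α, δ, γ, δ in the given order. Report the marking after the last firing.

(A=2, B=5, C=1, D=1, E=10)

step 1: fire γ:  (A=3, B=3, C=1, D=4, E=4) → (A=0, B=3, C=3, D=4, E=6)
step 2: fire α:  (A=0, B=3, C=3, D=4, E=6) → (A=1, B=3, C=3, D=1, E=8)
step 3: fire δ:  (A=1, B=3, C=3, D=1, E=8) → (A=3, B=4, C=1, D=1, E=8)
step 4: fire γ:  (A=3, B=4, C=1, D=1, E=8) → (A=0, B=4, C=3, D=1, E=10)
step 5: fire δ:  (A=0, B=4, C=3, D=1, E=10) → (A=2, B=5, C=1, D=1, E=10)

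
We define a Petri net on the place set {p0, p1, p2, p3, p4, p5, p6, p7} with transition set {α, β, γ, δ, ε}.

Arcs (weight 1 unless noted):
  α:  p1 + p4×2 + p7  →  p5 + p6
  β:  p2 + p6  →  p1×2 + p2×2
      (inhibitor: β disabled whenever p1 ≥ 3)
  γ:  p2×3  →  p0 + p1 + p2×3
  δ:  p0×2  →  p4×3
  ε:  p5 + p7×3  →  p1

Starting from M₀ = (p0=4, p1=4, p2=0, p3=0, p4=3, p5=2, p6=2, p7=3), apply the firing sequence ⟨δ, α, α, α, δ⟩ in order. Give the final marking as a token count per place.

step 1: fire δ:  (p0=4, p1=4, p2=0, p3=0, p4=3, p5=2, p6=2, p7=3) → (p0=2, p1=4, p2=0, p3=0, p4=6, p5=2, p6=2, p7=3)
step 2: fire α:  (p0=2, p1=4, p2=0, p3=0, p4=6, p5=2, p6=2, p7=3) → (p0=2, p1=3, p2=0, p3=0, p4=4, p5=3, p6=3, p7=2)
step 3: fire α:  (p0=2, p1=3, p2=0, p3=0, p4=4, p5=3, p6=3, p7=2) → (p0=2, p1=2, p2=0, p3=0, p4=2, p5=4, p6=4, p7=1)
step 4: fire α:  (p0=2, p1=2, p2=0, p3=0, p4=2, p5=4, p6=4, p7=1) → (p0=2, p1=1, p2=0, p3=0, p4=0, p5=5, p6=5, p7=0)
step 5: fire δ:  (p0=2, p1=1, p2=0, p3=0, p4=0, p5=5, p6=5, p7=0) → (p0=0, p1=1, p2=0, p3=0, p4=3, p5=5, p6=5, p7=0)

(p0=0, p1=1, p2=0, p3=0, p4=3, p5=5, p6=5, p7=0)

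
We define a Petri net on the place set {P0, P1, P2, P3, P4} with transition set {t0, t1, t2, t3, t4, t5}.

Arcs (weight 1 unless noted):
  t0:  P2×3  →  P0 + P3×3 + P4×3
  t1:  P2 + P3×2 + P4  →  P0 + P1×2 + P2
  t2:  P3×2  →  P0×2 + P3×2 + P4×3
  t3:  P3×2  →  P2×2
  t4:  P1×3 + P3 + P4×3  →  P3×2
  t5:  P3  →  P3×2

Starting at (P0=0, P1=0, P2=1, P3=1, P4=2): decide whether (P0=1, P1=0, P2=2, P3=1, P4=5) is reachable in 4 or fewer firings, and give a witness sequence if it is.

YES — reachable via ⟨t5, t3, t0, t3⟩ (4 firings)

step 1: fire t5:  (P0=0, P1=0, P2=1, P3=1, P4=2) → (P0=0, P1=0, P2=1, P3=2, P4=2)
step 2: fire t3:  (P0=0, P1=0, P2=1, P3=2, P4=2) → (P0=0, P1=0, P2=3, P3=0, P4=2)
step 3: fire t0:  (P0=0, P1=0, P2=3, P3=0, P4=2) → (P0=1, P1=0, P2=0, P3=3, P4=5)
step 4: fire t3:  (P0=1, P1=0, P2=0, P3=3, P4=5) → (P0=1, P1=0, P2=2, P3=1, P4=5)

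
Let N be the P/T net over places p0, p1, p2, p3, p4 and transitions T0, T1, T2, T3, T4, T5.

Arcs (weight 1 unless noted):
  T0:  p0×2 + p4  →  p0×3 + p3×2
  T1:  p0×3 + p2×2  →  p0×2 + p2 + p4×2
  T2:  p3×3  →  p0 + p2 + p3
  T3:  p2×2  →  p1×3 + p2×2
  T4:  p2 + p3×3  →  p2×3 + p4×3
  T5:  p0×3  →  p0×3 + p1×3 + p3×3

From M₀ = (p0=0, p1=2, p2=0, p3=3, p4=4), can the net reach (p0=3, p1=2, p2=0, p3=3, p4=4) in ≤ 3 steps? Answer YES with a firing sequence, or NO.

NO — not reachable within 3 firings

depth 0: 1 marking
depth 1: 2 markings reached so far
depth 2: 2 markings reached so far
(frontier empty at depth 2; search complete)
target is not among the 2 markings reachable within 3 steps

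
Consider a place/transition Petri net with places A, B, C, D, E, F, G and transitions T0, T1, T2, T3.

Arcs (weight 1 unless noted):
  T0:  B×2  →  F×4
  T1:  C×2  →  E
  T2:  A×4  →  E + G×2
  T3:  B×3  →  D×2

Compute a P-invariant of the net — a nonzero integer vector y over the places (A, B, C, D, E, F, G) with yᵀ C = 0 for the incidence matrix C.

Incidence matrix C (rows=places, cols=transitions):
       T0   T1   T2   T3
    A   0    0   -4    0
    B  -2    0    0   -3
    C   0   -2    0    0
    D   0    0    0    2
    E   0    1    1    0
    F   4    0    0    0
    G   0    0    2    0

Candidate y = [1, 0, 2, 0, 4, 0, 0]; check y·C column-wise:
  col T0: 1·0 + 0·-2 + 2·0 + 4·0 + 0·4 = 0
  col T1: 1·0 + 2·-2 + 4·1 = 0
  col T2: 1·-4 + 2·0 + 4·1 + 0·2 = 0
  col T3: 1·0 + 0·-3 + 2·0 + 0·2 + 4·0 = 0

y = (A:1, B:0, C:2, D:0, E:4, F:0, G:0)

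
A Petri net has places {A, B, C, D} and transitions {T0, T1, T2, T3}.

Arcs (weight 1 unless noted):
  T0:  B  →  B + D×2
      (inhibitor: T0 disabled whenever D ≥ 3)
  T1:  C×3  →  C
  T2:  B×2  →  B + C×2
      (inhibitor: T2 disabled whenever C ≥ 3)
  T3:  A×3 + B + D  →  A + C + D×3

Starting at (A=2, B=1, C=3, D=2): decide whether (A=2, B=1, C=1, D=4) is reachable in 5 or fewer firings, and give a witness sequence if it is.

step 1: fire T0:  (A=2, B=1, C=3, D=2) → (A=2, B=1, C=3, D=4)
step 2: fire T1:  (A=2, B=1, C=3, D=4) → (A=2, B=1, C=1, D=4)

YES — reachable via ⟨T0, T1⟩ (2 firings)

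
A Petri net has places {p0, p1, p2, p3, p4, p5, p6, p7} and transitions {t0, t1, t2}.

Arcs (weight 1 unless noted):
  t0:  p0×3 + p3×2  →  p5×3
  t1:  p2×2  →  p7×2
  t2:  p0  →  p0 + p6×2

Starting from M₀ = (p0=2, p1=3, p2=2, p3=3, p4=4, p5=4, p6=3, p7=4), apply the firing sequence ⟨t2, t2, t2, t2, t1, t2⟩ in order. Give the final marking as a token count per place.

step 1: fire t2:  (p0=2, p1=3, p2=2, p3=3, p4=4, p5=4, p6=3, p7=4) → (p0=2, p1=3, p2=2, p3=3, p4=4, p5=4, p6=5, p7=4)
step 2: fire t2:  (p0=2, p1=3, p2=2, p3=3, p4=4, p5=4, p6=5, p7=4) → (p0=2, p1=3, p2=2, p3=3, p4=4, p5=4, p6=7, p7=4)
step 3: fire t2:  (p0=2, p1=3, p2=2, p3=3, p4=4, p5=4, p6=7, p7=4) → (p0=2, p1=3, p2=2, p3=3, p4=4, p5=4, p6=9, p7=4)
step 4: fire t2:  (p0=2, p1=3, p2=2, p3=3, p4=4, p5=4, p6=9, p7=4) → (p0=2, p1=3, p2=2, p3=3, p4=4, p5=4, p6=11, p7=4)
step 5: fire t1:  (p0=2, p1=3, p2=2, p3=3, p4=4, p5=4, p6=11, p7=4) → (p0=2, p1=3, p2=0, p3=3, p4=4, p5=4, p6=11, p7=6)
step 6: fire t2:  (p0=2, p1=3, p2=0, p3=3, p4=4, p5=4, p6=11, p7=6) → (p0=2, p1=3, p2=0, p3=3, p4=4, p5=4, p6=13, p7=6)

(p0=2, p1=3, p2=0, p3=3, p4=4, p5=4, p6=13, p7=6)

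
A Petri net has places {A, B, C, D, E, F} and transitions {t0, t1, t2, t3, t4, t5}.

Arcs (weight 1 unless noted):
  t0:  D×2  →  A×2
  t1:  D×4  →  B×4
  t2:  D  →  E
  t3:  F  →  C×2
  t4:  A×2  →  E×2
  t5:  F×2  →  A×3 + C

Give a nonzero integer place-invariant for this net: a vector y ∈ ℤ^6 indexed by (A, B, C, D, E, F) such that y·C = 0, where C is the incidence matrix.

Incidence matrix C (rows=places, cols=transitions):
       t0   t1   t2   t3   t4   t5
    A   2    0    0    0   -2    3
    B   0    4    0    0    0    0
    C   0    0    0    2    0    1
    D  -2   -4   -1    0    0    0
    E   0    0    1    0    2    0
    F   0    0    0   -1    0   -2

Candidate y = [1, 1, 1, 1, 1, 2]; check y·C column-wise:
  col t0: 1·2 + 1·0 + 1·0 + 1·-2 + 1·0 + 2·0 = 0
  col t1: 1·0 + 1·4 + 1·0 + 1·-4 + 1·0 + 2·0 = 0
  col t2: 1·0 + 1·0 + 1·0 + 1·-1 + 1·1 + 2·0 = 0
  col t3: 1·0 + 1·0 + 1·2 + 1·0 + 1·0 + 2·-1 = 0
  col t4: 1·-2 + 1·0 + 1·0 + 1·0 + 1·2 + 2·0 = 0
  col t5: 1·3 + 1·0 + 1·1 + 1·0 + 1·0 + 2·-2 = 0

y = (A:1, B:1, C:1, D:1, E:1, F:2)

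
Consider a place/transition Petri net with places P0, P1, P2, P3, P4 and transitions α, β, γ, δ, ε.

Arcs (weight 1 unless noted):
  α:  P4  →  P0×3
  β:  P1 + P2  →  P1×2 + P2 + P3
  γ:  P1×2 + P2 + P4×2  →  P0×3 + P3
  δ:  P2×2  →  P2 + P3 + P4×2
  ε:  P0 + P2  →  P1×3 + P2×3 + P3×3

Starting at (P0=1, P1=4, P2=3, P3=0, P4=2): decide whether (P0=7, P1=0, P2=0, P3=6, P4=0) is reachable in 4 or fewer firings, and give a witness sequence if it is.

depth 0: 1 marking
depth 1: 6 markings reached so far
depth 2: 18 markings reached so far
depth 3: 41 markings reached so far
depth 4: 79 markings reached so far
target is not among the 79 markings reachable within 4 steps

NO — not reachable within 4 firings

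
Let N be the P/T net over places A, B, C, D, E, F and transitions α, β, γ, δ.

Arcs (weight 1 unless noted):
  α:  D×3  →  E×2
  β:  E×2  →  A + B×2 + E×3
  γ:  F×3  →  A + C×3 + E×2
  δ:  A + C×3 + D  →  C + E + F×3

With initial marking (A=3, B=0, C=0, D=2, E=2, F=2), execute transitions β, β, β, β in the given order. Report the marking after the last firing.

step 1: fire β:  (A=3, B=0, C=0, D=2, E=2, F=2) → (A=4, B=2, C=0, D=2, E=3, F=2)
step 2: fire β:  (A=4, B=2, C=0, D=2, E=3, F=2) → (A=5, B=4, C=0, D=2, E=4, F=2)
step 3: fire β:  (A=5, B=4, C=0, D=2, E=4, F=2) → (A=6, B=6, C=0, D=2, E=5, F=2)
step 4: fire β:  (A=6, B=6, C=0, D=2, E=5, F=2) → (A=7, B=8, C=0, D=2, E=6, F=2)

(A=7, B=8, C=0, D=2, E=6, F=2)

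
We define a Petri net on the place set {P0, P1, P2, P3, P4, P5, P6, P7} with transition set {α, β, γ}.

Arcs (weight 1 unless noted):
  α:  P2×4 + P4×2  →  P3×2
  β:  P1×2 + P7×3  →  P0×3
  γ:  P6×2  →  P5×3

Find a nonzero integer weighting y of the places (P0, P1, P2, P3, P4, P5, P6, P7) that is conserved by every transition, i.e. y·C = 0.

y = (P0:2, P1:3, P2:0, P3:0, P4:0, P5:0, P6:0, P7:0)

Incidence matrix C (rows=places, cols=transitions):
        α    β    γ
   P0   0    3    0
   P1   0   -2    0
   P2  -4    0    0
   P3   2    0    0
   P4  -2    0    0
   P5   0    0    3
   P6   0    0   -2
   P7   0   -3    0

Candidate y = [2, 3, 0, 0, 0, 0, 0, 0]; check y·C column-wise:
  col α: 2·0 + 3·0 + 0·-4 + 0·2 + 0·-2 = 0
  col β: 2·3 + 3·-2 + 0·-3 = 0
  col γ: 2·0 + 3·0 + 0·3 + 0·-2 = 0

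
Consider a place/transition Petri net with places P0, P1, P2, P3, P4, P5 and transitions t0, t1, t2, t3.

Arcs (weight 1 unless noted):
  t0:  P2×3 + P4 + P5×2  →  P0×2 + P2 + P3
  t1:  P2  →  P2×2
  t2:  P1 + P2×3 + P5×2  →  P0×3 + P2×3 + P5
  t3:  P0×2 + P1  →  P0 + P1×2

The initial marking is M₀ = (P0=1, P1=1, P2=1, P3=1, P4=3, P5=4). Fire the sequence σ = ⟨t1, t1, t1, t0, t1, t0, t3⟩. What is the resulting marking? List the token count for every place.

step 1: fire t1:  (P0=1, P1=1, P2=1, P3=1, P4=3, P5=4) → (P0=1, P1=1, P2=2, P3=1, P4=3, P5=4)
step 2: fire t1:  (P0=1, P1=1, P2=2, P3=1, P4=3, P5=4) → (P0=1, P1=1, P2=3, P3=1, P4=3, P5=4)
step 3: fire t1:  (P0=1, P1=1, P2=3, P3=1, P4=3, P5=4) → (P0=1, P1=1, P2=4, P3=1, P4=3, P5=4)
step 4: fire t0:  (P0=1, P1=1, P2=4, P3=1, P4=3, P5=4) → (P0=3, P1=1, P2=2, P3=2, P4=2, P5=2)
step 5: fire t1:  (P0=3, P1=1, P2=2, P3=2, P4=2, P5=2) → (P0=3, P1=1, P2=3, P3=2, P4=2, P5=2)
step 6: fire t0:  (P0=3, P1=1, P2=3, P3=2, P4=2, P5=2) → (P0=5, P1=1, P2=1, P3=3, P4=1, P5=0)
step 7: fire t3:  (P0=5, P1=1, P2=1, P3=3, P4=1, P5=0) → (P0=4, P1=2, P2=1, P3=3, P4=1, P5=0)

(P0=4, P1=2, P2=1, P3=3, P4=1, P5=0)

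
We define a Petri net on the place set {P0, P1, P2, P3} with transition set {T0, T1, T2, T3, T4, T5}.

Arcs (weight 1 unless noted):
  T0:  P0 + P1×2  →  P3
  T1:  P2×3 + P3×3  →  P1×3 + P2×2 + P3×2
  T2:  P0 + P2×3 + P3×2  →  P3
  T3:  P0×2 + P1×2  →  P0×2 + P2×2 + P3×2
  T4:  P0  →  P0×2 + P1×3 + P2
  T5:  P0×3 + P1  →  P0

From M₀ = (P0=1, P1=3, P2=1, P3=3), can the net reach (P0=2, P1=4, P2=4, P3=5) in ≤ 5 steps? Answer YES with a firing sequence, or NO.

step 1: fire T4:  (P0=1, P1=3, P2=1, P3=3) → (P0=2, P1=6, P2=2, P3=3)
step 2: fire T3:  (P0=2, P1=6, P2=2, P3=3) → (P0=2, P1=4, P2=4, P3=5)

YES — reachable via ⟨T4, T3⟩ (2 firings)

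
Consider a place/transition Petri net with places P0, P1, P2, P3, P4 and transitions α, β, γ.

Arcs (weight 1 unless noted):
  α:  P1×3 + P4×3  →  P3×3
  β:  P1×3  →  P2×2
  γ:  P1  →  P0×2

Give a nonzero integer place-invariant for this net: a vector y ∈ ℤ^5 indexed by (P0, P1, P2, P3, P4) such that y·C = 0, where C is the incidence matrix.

Incidence matrix C (rows=places, cols=transitions):
        α    β    γ
   P0   0    0    2
   P1  -3   -3   -1
   P2   0    2    0
   P3   3    0    0
   P4  -3    0    0

Candidate y = [1, 2, 3, 2, 0]; check y·C column-wise:
  col α: 1·0 + 2·-3 + 3·0 + 2·3 + 0·-3 = 0
  col β: 1·0 + 2·-3 + 3·2 + 2·0 = 0
  col γ: 1·2 + 2·-1 + 3·0 + 2·0 = 0

y = (P0:1, P1:2, P2:3, P3:2, P4:0)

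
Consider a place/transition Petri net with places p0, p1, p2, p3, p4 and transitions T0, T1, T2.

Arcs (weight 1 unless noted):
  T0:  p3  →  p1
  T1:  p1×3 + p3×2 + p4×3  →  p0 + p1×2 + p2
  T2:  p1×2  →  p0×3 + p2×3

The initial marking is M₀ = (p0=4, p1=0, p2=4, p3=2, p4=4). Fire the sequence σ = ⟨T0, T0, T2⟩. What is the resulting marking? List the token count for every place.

(p0=7, p1=0, p2=7, p3=0, p4=4)

step 1: fire T0:  (p0=4, p1=0, p2=4, p3=2, p4=4) → (p0=4, p1=1, p2=4, p3=1, p4=4)
step 2: fire T0:  (p0=4, p1=1, p2=4, p3=1, p4=4) → (p0=4, p1=2, p2=4, p3=0, p4=4)
step 3: fire T2:  (p0=4, p1=2, p2=4, p3=0, p4=4) → (p0=7, p1=0, p2=7, p3=0, p4=4)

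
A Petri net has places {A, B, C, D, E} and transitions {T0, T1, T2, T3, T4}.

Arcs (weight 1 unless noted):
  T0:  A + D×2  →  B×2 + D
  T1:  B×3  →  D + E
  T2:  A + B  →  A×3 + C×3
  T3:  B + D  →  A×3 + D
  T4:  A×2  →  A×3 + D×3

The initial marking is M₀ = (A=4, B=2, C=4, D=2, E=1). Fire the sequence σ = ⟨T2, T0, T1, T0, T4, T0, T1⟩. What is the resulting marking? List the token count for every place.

step 1: fire T2:  (A=4, B=2, C=4, D=2, E=1) → (A=6, B=1, C=7, D=2, E=1)
step 2: fire T0:  (A=6, B=1, C=7, D=2, E=1) → (A=5, B=3, C=7, D=1, E=1)
step 3: fire T1:  (A=5, B=3, C=7, D=1, E=1) → (A=5, B=0, C=7, D=2, E=2)
step 4: fire T0:  (A=5, B=0, C=7, D=2, E=2) → (A=4, B=2, C=7, D=1, E=2)
step 5: fire T4:  (A=4, B=2, C=7, D=1, E=2) → (A=5, B=2, C=7, D=4, E=2)
step 6: fire T0:  (A=5, B=2, C=7, D=4, E=2) → (A=4, B=4, C=7, D=3, E=2)
step 7: fire T1:  (A=4, B=4, C=7, D=3, E=2) → (A=4, B=1, C=7, D=4, E=3)

(A=4, B=1, C=7, D=4, E=3)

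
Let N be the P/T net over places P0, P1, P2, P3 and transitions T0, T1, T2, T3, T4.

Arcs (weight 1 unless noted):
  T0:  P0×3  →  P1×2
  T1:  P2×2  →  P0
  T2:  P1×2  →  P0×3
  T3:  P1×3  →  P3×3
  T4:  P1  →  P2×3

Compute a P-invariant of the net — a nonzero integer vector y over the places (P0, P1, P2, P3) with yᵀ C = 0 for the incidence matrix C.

Incidence matrix C (rows=places, cols=transitions):
       T0   T1   T2   T3   T4
   P0  -3    1    3    0    0
   P1   2    0   -2   -3   -1
   P2   0   -2    0    0    3
   P3   0    0    0    3    0

Candidate y = [2, 3, 1, 3]; check y·C column-wise:
  col T0: 2·-3 + 3·2 + 1·0 + 3·0 = 0
  col T1: 2·1 + 3·0 + 1·-2 + 3·0 = 0
  col T2: 2·3 + 3·-2 + 1·0 + 3·0 = 0
  col T3: 2·0 + 3·-3 + 1·0 + 3·3 = 0
  col T4: 2·0 + 3·-1 + 1·3 + 3·0 = 0

y = (P0:2, P1:3, P2:1, P3:3)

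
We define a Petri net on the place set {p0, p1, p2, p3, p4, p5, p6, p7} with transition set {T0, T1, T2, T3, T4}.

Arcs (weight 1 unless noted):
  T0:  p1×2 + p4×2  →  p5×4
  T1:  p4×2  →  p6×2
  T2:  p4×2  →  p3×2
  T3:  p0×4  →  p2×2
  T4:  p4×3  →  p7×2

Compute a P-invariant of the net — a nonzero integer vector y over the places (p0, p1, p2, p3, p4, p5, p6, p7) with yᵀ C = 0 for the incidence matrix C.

y = (p0:1, p1:0, p2:2, p3:0, p4:0, p5:0, p6:0, p7:0)

Incidence matrix C (rows=places, cols=transitions):
       T0   T1   T2   T3   T4
   p0   0    0    0   -4    0
   p1  -2    0    0    0    0
   p2   0    0    0    2    0
   p3   0    0    2    0    0
   p4  -2   -2   -2    0   -3
   p5   4    0    0    0    0
   p6   0    2    0    0    0
   p7   0    0    0    0    2

Candidate y = [1, 0, 2, 0, 0, 0, 0, 0]; check y·C column-wise:
  col T0: 1·0 + 0·-2 + 2·0 + 0·-2 + 0·4 = 0
  col T1: 1·0 + 2·0 + 0·-2 + 0·2 = 0
  col T2: 1·0 + 2·0 + 0·2 + 0·-2 = 0
  col T3: 1·-4 + 2·2 = 0
  col T4: 1·0 + 2·0 + 0·-3 + 0·2 = 0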